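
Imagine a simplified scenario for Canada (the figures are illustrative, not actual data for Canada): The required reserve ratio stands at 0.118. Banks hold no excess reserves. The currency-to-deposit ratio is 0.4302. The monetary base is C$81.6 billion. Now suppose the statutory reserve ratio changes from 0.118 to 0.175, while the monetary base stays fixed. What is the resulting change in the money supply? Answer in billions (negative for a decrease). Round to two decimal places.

Initially m₁ = (1 + 0.4302) / (0.118 + 0.4302) ≈ 2.60890, so M₁ = 2.60890 × 81.6 ≈ 212.8862 billion.
After the change m₂ = (1 + 0.4302) / (0.175 + 0.4302) ≈ 2.36319, so M₂ = 2.36319 × 81.6 ≈ 192.8363 billion.
ΔM = M₂ − M₁ = 192.8363 − 212.8862 = -20.0499 billion.

-20.05 billion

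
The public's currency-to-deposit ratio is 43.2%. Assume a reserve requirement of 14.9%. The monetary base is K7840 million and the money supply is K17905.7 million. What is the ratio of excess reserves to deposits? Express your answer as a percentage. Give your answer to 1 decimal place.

4.6%

Using m = M/MB = 17905.7/7840 ≈ 2.283890. Since m = (1 + c)/(c + rr + e), the denominator satisfies c + rr + e = (1 + c)/m = (1 + 0.432) / 2.283890 ≈ 0.627000.
With c = 0.432 and rr = 0.149, the ratio of excess reserves to deposits is 0.627000 − 0.432 − 0.149 = 0.046.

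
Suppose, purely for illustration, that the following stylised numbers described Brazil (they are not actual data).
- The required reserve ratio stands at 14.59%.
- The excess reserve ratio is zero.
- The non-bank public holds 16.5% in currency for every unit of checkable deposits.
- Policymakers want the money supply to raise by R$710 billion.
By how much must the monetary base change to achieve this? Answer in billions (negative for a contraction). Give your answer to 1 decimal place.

R$189.5 billion

The money multiplier is m = (1 + c) / (rr + c) = (1 + 0.165) / (0.1459 + 0.165) ≈ 3.74719.
ΔMB = ΔM / m = (+710) / 3.74719 ≈ 189.4753 billion.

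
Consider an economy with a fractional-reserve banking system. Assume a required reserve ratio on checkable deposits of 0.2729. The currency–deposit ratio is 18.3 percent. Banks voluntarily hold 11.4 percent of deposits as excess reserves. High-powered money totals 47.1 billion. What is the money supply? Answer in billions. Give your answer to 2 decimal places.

97.77 billion

The money multiplier is m = (1 + c) / (rr + e + c) = (1 + 0.183) / (0.2729 + 0.114 + 0.183) ≈ 2.07580.
So M = m × MB = 2.07580 × 47.1 ≈ 97.7702 billion.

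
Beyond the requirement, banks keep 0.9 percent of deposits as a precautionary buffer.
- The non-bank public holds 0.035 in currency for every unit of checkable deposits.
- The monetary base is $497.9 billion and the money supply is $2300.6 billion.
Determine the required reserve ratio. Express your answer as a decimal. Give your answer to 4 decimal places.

0.1800

Using m = M/MB = 2300.6/497.9 ≈ 4.620607. Since m = (1 + c)/(c + rr + e), the denominator satisfies c + rr + e = (1 + c)/m = (1 + 0.035) / 4.620607 ≈ 0.223997.
With c = 0.035 and e = 0.009, the required reserve ratio is 0.223997 − 0.035 − 0.009 = 0.179997.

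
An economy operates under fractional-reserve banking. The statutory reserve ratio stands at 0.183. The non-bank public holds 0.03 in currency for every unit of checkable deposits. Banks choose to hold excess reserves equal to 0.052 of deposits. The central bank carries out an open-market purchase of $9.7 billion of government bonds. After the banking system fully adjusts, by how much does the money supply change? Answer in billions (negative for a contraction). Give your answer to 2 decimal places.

$37.70 billion

The money multiplier is m = (1 + c) / (rr + e + c) = (1 + 0.03) / (0.183 + 0.052 + 0.03) ≈ 3.8868.
The purchase adds 9.7 billion of base, so ΔM = m × ΔMB = 3.8868 × (+9.7) ≈ 37.702 billion.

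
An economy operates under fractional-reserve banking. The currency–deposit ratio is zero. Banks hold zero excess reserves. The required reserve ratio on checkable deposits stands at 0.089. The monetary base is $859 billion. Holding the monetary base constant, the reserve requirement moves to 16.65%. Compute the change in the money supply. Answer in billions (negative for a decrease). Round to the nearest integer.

Initially m₁ = 1 / (0.089) ≈ 11.2360, so M₁ = 11.2360 × 859 = 9651.724 billion.
After the change m₂ = 1 / (0.1665) ≈ 6.0060, so M₂ = 6.0060 × 859 = 5159.154 billion.
ΔM = M₂ − M₁ = 5159.154 − 9651.724 = -4492.57 billion.

-4493 billion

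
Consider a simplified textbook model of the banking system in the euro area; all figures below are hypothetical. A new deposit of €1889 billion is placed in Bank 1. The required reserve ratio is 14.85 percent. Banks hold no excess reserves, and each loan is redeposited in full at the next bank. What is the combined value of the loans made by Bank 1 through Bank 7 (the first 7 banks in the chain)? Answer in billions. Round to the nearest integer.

€7316 billion

Bank i lends (1 − rr)^i of the original deposit: Bank 1 lends 1889·0.8515 = 1608.4835, Bank 2 lends 1889·0.8515² ≈ 1369.6237, and so on.
Summing a geometric series: total = 1889·[0.8515·(1 − 0.8515^7) / (1 − 0.8515)] ≈ 7316.0742 billion.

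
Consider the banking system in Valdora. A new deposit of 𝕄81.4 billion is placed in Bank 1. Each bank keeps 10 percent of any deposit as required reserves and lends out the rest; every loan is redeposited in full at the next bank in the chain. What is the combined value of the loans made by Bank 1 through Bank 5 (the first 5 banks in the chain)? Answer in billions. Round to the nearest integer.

𝕄300 billion

Bank i lends (1 − rr)^i of the original deposit: Bank 1 lends 81.4·0.9000 = 73.2600, Bank 2 lends 81.4·0.9000² = 65.9340, and so on.
Summing a geometric series: total = 81.4·[0.9000·(1 − 0.9000^5) / (1 − 0.9000)] ≈ 300.0070 billion.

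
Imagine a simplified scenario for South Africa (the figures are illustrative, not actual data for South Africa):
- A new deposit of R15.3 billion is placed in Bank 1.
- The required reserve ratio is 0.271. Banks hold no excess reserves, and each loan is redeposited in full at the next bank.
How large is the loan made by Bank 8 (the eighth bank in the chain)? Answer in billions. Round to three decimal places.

R1.220 billion

Each bank lends a fraction (1 − rr) = 0.7290 of the deposit it receives, so Bank 8 receives 15.3·0.7290^7 and lends 15.3·0.7290^8 ≈ 1.2204 billion.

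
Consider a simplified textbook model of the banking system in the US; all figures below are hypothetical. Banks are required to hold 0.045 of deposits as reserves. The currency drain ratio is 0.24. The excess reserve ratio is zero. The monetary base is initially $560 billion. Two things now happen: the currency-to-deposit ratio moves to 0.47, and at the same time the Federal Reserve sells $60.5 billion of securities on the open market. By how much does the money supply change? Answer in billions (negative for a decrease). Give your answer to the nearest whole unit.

-1011 billion

Before: m₁ = (1 + 0.24) / (0.045 + 0.24) ≈ 4.3509, MB₁ = 560, so M₁ = 4.3509 × 560 = 2436.504 billion.
After: m₂ = (1 + 0.47) / (0.045 + 0.47) ≈ 2.8544, MB₂ = 560 − 60.5 = 499.5, so M₂ = 2.8544 × 499.5 = 1425.7728 billion.
ΔM = M₂ − M₁ = 1425.7728 − 2436.504 = -1010.7312 billion.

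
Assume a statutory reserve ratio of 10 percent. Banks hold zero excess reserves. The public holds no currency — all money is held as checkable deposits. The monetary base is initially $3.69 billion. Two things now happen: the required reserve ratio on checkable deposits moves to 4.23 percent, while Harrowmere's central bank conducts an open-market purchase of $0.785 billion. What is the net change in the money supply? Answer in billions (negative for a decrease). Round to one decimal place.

Before: m₁ = 1 / (0.1) = 10, MB₁ = 3.69, so M₁ = 10 × 3.69 = 36.9 billion.
After: m₂ = 1 / (0.0423) ≈ 23.6407, MB₂ = 3.69 + 0.785 = 4.475, so M₂ = 23.6407 × 4.475 ≈ 105.7921 billion.
ΔM = M₂ − M₁ = 105.7921 − 36.9 = 68.8921 billion.

$68.9 billion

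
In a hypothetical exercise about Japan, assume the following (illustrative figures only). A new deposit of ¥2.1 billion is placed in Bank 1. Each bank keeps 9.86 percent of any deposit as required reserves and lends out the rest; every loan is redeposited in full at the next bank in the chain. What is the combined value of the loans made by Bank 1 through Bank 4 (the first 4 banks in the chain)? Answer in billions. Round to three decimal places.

Bank i lends (1 − rr)^i of the original deposit: Bank 1 lends 2.1·0.9014 ≈ 1.8929, Bank 2 lends 2.1·0.9014² ≈ 1.7063, and so on.
Summing a geometric series: total = 2.1·[0.9014·(1 − 0.9014^4) / (1 − 0.9014)] ≈ 6.5237 billion.

¥6.524 billion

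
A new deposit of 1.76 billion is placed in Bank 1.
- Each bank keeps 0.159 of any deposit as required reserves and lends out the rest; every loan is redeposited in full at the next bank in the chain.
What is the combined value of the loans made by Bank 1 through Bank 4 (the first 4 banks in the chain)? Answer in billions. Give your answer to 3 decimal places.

4.652 billion

Bank i lends (1 − rr)^i of the original deposit: Bank 1 lends 1.76·0.8410 ≈ 1.4802, Bank 2 lends 1.76·0.8410² ≈ 1.2448, and so on.
Summing a geometric series: total = 1.76·[0.8410·(1 − 0.8410^4) / (1 − 0.8410)] ≈ 4.6523 billion.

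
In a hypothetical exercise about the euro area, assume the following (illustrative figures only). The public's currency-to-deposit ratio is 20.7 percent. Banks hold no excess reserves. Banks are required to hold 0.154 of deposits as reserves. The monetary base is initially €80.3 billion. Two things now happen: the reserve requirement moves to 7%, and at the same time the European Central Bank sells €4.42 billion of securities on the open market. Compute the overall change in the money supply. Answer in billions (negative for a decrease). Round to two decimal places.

Before: m₁ = (1 + 0.207) / (0.154 + 0.207) ≈ 3.34349, MB₁ = 80.3, so M₁ = 3.34349 × 80.3 ≈ 268.4822 billion.
After: m₂ = (1 + 0.207) / (0.07 + 0.207) ≈ 4.35740, MB₂ = 80.3 − 4.42 = 75.88, so M₂ = 4.35740 × 75.88 ≈ 330.6395 billion.
ΔM = M₂ − M₁ = 330.6395 − 268.4822 = 62.1573 billion.

€62.16 billion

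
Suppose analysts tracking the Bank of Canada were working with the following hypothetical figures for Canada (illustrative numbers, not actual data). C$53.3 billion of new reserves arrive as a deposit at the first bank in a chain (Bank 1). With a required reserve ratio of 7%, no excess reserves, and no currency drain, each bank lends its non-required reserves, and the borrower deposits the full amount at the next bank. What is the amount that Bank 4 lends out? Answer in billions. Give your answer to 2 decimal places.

C$39.87 billion

Each bank lends a fraction (1 − rr) = 0.9300 of the deposit it receives, so Bank 4 receives 53.3·0.9300^3 and lends 53.3·0.9300^4 ≈ 39.8712 billion.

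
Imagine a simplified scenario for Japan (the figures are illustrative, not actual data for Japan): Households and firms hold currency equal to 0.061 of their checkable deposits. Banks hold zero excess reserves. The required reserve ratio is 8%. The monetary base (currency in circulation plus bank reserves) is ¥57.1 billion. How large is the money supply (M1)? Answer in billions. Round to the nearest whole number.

¥430 billion

The money multiplier is m = (1 + c) / (rr + c) = (1 + 0.061) / (0.08 + 0.061) ≈ 7.5248.
So M = m × MB = 7.5248 × 57.1 ≈ 429.6661 billion.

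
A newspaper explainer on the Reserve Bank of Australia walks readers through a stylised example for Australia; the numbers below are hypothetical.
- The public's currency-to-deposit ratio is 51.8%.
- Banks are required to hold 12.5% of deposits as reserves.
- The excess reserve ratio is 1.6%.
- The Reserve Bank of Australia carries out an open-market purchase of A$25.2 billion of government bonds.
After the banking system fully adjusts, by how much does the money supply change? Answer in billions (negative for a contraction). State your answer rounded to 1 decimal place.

The money multiplier is m = (1 + c) / (rr + e + c) = (1 + 0.518) / (0.125 + 0.016 + 0.518) ≈ 2.3035.
The purchase adds 25.2 billion of base, so ΔM = m × ΔMB = 2.3035 × (+25.2) = 58.0482 billion.

A$58.0 billion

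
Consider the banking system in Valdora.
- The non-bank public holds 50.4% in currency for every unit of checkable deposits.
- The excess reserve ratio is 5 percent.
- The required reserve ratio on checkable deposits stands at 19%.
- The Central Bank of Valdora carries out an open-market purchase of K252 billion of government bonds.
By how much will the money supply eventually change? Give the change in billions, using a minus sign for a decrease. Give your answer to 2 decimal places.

The money multiplier is m = (1 + c) / (rr + e + c) = (1 + 0.504) / (0.19 + 0.05 + 0.504) ≈ 2.021505.
The purchase adds 252 billion of base, so ΔM = m × ΔMB = 2.021505 × (+252) ≈ 509.4193 billion.

K509.42 billion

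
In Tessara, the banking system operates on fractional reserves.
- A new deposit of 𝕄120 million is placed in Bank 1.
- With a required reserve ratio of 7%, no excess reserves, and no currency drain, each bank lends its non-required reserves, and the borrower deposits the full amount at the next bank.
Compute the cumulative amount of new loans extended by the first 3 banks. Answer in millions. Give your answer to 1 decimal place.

Bank i lends (1 − rr)^i of the original deposit: Bank 1 lends 120·0.9300 = 111.6000, Bank 2 lends 120·0.9300² = 103.7880, and so on.
Summing a geometric series: total = 120·[0.9300·(1 − 0.9300^3) / (1 − 0.9300)] ≈ 311.9108 million.

𝕄311.9 million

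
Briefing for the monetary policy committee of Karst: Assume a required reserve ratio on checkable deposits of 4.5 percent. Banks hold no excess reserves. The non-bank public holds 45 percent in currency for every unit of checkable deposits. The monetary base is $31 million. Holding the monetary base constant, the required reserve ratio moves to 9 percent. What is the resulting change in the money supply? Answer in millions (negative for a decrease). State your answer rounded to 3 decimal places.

-7.567 million

Initially m₁ = (1 + 0.45) / (0.045 + 0.45) ≈ 2.929293, so M₁ = 2.929293 × 31 ≈ 90.8081 million.
After the change m₂ = (1 + 0.45) / (0.09 + 0.45) ≈ 2.685185, so M₂ = 2.685185 × 31 ≈ 83.2407 million.
ΔM = M₂ − M₁ = 83.2407 − 90.8081 = -7.5674 million.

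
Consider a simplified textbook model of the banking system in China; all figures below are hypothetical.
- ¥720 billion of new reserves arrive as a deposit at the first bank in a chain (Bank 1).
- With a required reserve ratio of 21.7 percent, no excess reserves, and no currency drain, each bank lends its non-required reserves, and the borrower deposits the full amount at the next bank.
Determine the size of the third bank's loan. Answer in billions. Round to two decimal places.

¥345.64 billion

Each bank lends a fraction (1 − rr) = 0.7830 of the deposit it receives, so Bank 3 receives 720·0.7830^2 and lends 720·0.7830^3 ≈ 345.6351 billion.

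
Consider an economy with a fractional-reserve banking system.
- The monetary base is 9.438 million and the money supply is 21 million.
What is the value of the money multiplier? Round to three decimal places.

2.225

The money multiplier is m = M / MB = 21 / 9.438 ≈ 2.22505.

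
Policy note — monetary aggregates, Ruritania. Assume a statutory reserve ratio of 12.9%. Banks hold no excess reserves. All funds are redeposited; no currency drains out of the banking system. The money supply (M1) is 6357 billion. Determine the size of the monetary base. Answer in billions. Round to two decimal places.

820.05 billion

With no currency drain and no excess reserves, the money multiplier is m = 1/rr = 1/0.129 ≈ 7.7519380.
The monetary base is MB = M / m = 6357 / 7.7519380 ≈ 820.053 billion.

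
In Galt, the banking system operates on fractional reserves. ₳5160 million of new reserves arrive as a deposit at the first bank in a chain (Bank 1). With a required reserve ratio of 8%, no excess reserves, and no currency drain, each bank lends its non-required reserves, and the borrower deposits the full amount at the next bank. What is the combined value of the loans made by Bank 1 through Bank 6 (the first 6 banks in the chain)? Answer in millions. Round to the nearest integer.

₳23359 million

Bank i lends (1 − rr)^i of the original deposit: Bank 1 lends 5160·0.9200 = 4747.2000, Bank 2 lends 5160·0.9200² = 4367.4240, and so on.
Summing a geometric series: total = 5160·[0.9200·(1 − 0.9200^6) / (1 − 0.9200)] ≈ 23358.8942 million.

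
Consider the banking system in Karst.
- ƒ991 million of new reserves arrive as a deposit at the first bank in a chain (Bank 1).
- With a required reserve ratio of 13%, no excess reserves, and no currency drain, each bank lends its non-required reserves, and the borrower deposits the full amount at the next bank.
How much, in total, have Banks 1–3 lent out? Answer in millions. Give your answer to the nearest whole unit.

ƒ2265 million

Bank i lends (1 − rr)^i of the original deposit: Bank 1 lends 991·0.8700 = 862.1700, Bank 2 lends 991·0.8700² = 750.0879, and so on.
Summing a geometric series: total = 991·[0.8700·(1 − 0.8700^3) / (1 − 0.8700)] ≈ 2264.8344 million.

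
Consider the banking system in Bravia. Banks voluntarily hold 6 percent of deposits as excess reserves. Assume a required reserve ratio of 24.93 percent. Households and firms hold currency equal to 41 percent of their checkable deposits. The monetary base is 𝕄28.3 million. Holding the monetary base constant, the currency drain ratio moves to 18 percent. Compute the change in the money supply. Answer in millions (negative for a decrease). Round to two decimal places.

𝕄12.77 million

Initially m₁ = (1 + 0.41) / (0.2493 + 0.06 + 0.41) ≈ 1.96024, so M₁ = 1.96024 × 28.3 ≈ 55.4748 million.
After the change m₂ = (1 + 0.18) / (0.2493 + 0.06 + 0.18) ≈ 2.41161, so M₂ = 2.41161 × 28.3 ≈ 68.2486 million.
ΔM = M₂ − M₁ = 68.2486 − 55.4748 = 12.7738 million.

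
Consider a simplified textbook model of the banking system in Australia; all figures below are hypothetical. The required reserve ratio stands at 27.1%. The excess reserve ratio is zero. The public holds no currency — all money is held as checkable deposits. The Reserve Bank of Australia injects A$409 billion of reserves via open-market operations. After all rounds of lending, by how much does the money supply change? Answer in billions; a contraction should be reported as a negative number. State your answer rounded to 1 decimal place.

A$1509.2 billion

The simple money multiplier is m = 1/rr = 1/0.271 ≈ 3.69004.
An open-market purchase increases the monetary base by 409 billion, so ΔM = m × ΔMB = 3.69004 × 409 ≈ 1509.2264 billion.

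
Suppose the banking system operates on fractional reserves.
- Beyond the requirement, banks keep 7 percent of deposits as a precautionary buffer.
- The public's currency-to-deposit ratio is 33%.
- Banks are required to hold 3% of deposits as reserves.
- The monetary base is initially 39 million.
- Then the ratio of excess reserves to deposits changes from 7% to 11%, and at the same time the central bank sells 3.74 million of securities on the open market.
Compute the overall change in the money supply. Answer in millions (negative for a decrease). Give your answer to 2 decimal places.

-20.85 million

Before: m₁ = (1 + 0.33) / (0.03 + 0.07 + 0.33) ≈ 3.09302, MB₁ = 39, so M₁ = 3.09302 × 39 ≈ 120.6278 million.
After: m₂ = (1 + 0.33) / (0.03 + 0.11 + 0.33) ≈ 2.82979, MB₂ = 39 − 3.74 = 35.26, so M₂ = 2.82979 × 35.26 ≈ 99.7784 million.
ΔM = M₂ − M₁ = 99.7784 − 120.6278 = -20.8494 million.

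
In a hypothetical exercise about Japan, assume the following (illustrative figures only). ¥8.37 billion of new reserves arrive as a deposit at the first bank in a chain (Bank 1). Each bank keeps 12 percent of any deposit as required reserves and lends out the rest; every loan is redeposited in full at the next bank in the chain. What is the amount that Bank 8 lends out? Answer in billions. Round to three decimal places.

¥3.010 billion

Each bank lends a fraction (1 − rr) = 0.8800 of the deposit it receives, so Bank 8 receives 8.37·0.8800^7 and lends 8.37·0.8800^8 ≈ 3.0101 billion.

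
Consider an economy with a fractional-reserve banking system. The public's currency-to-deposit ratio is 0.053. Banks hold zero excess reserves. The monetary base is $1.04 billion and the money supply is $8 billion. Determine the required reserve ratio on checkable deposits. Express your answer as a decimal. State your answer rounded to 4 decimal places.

0.0839

Using m = M/MB = 8/1.04 ≈ 7.692308. Since m = (1 + c)/(c + rr + e), the denominator satisfies c + rr + e = (1 + c)/m = (1 + 0.053) / 7.692308 ≈ 0.136890.
With c = 0.053 and e = 0, the required reserve ratio on checkable deposits is 0.136890 − 0.053 − 0 = 0.08389.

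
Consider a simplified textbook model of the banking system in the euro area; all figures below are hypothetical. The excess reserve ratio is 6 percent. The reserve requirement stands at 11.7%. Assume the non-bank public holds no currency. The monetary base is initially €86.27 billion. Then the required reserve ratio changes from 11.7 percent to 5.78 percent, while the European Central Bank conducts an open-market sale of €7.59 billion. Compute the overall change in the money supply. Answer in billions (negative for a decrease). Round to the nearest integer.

Before: m₁ = 1 / (0.117 + 0.06) ≈ 5.6497, MB₁ = 86.27, so M₁ = 5.6497 × 86.27 ≈ 487.3996 billion.
After: m₂ = 1 / (0.0578 + 0.06) ≈ 8.4890, MB₂ = 86.27 − 7.59 = 78.68, so M₂ = 8.4890 × 78.68 ≈ 667.9145 billion.
ΔM = M₂ − M₁ = 667.9145 − 487.3996 = 180.5149 billion.

€181 billion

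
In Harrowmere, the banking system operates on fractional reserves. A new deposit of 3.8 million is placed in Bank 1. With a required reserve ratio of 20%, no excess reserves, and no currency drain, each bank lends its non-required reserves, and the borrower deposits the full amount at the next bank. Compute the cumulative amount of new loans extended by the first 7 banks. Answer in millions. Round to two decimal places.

Bank i lends (1 − rr)^i of the original deposit: Bank 1 lends 3.8·0.8000 = 3.0400, Bank 2 lends 3.8·0.8000² = 2.4320, and so on.
Summing a geometric series: total = 3.8·[0.8000·(1 − 0.8000^7) / (1 − 0.8000)] ≈ 12.0123 million.

12.01 million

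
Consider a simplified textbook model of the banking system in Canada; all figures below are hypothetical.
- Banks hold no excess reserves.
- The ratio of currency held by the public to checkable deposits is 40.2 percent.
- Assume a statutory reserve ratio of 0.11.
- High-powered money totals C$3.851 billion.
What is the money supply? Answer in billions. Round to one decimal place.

C$10.5 billion

The money multiplier is m = (1 + c) / (rr + c) = (1 + 0.402) / (0.11 + 0.402) ≈ 2.7383.
So M = m × MB = 2.7383 × 3.851 ≈ 10.5452 billion.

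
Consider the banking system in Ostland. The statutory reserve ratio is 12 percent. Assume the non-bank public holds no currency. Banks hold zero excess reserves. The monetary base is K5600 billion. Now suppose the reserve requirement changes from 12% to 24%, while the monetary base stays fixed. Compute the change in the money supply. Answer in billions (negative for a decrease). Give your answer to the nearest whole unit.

-23333 billion

Initially m₁ = 1 / (0.12) ≈ 8.33333, so M₁ = 8.33333 × 5600 = 46666.648 billion.
After the change m₂ = 1 / (0.24) ≈ 4.16667, so M₂ = 4.16667 × 5600 = 23333.352 billion.
ΔM = M₂ − M₁ = 23333.352 − 46666.648 = -23333.296 billion.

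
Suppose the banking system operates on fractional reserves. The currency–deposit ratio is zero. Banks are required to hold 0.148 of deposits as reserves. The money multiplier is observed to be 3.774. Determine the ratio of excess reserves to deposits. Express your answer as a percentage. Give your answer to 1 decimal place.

Using m = 3.774. Since m = (1 + c)/(c + rr + e), the denominator satisfies c + rr + e = (1 + c)/m = (1 + 0) / 3.774 ≈ 0.264971.
With c = 0 and rr = 0.148, the ratio of excess reserves to deposits is 0.264971 − 0 − 0.148 = 0.116971.

11.7%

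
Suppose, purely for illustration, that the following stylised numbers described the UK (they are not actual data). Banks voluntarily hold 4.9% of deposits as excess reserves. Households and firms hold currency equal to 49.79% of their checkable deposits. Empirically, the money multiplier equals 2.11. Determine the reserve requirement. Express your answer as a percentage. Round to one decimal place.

16.3%

Using m = 2.11. Since m = (1 + c)/(c + rr + e), the denominator satisfies c + rr + e = (1 + c)/m = (1 + 0.4979) / 2.11 ≈ 0.709905.
With c = 0.4979 and e = 0.049, the reserve requirement is 0.709905 − 0.4979 − 0.049 = 0.163005.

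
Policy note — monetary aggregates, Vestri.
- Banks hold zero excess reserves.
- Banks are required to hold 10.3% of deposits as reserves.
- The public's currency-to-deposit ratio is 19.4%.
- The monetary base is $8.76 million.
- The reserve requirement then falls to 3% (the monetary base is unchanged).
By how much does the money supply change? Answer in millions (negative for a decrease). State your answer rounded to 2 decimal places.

Initially m₁ = (1 + 0.194) / (0.103 + 0.194) ≈ 4.0202, so M₁ = 4.0202 × 8.76 ≈ 35.217 million.
After the change m₂ = (1 + 0.194) / (0.03 + 0.194) ≈ 5.3304, so M₂ = 5.3304 × 8.76 ≈ 46.6943 million.
ΔM = M₂ − M₁ = 46.6943 − 35.217 = 11.4773 million.

$11.48 million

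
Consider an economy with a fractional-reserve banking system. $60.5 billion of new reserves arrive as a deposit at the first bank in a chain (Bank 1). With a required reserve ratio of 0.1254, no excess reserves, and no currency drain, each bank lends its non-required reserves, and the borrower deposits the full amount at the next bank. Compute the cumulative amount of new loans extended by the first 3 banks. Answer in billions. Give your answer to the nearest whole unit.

Bank i lends (1 − rr)^i of the original deposit: Bank 1 lends 60.5·0.8746 = 52.9133, Bank 2 lends 60.5·0.8746² ≈ 46.2780, and so on.
Summing a geometric series: total = 60.5·[0.8746·(1 − 0.8746^3) / (1 − 0.8746)] ≈ 139.6660 billion.

$140 billion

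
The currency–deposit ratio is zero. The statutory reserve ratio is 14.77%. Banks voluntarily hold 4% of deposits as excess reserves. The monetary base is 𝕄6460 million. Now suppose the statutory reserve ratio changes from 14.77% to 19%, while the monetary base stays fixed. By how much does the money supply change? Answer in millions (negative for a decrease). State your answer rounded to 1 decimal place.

-6329.7 million

Initially m₁ = 1 / (0.1477 + 0.04) ≈ 5.327651, so M₁ = 5.327651 × 6460 ≈ 34416.6255 million.
After the change m₂ = 1 / (0.19 + 0.04) ≈ 4.347826, so M₂ = 4.347826 × 6460 ≈ 28086.956 million.
ΔM = M₂ − M₁ = 28086.956 − 34416.6255 = -6329.6695 million.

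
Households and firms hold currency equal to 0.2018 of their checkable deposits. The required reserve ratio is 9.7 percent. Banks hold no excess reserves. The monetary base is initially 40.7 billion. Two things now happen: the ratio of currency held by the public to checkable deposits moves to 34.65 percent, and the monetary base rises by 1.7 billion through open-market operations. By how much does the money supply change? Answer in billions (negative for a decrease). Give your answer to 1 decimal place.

-35.0 billion

Before: m₁ = (1 + 0.2018) / (0.097 + 0.2018) ≈ 4.0221, MB₁ = 40.7, so M₁ = 4.0221 × 40.7 ≈ 163.6995 billion.
After: m₂ = (1 + 0.3465) / (0.097 + 0.3465) ≈ 3.0361, MB₂ = 40.7 + 1.7 = 42.4, so M₂ = 3.0361 × 42.4 ≈ 128.7306 billion.
ΔM = M₂ − M₁ = 128.7306 − 163.6995 = -34.9689 billion.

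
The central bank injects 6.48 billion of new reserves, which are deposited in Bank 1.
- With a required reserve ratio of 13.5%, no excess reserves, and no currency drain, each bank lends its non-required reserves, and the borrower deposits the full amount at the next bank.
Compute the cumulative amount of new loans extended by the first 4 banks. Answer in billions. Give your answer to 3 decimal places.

18.275 billion

Bank i lends (1 − rr)^i of the original deposit: Bank 1 lends 6.48·0.8650 = 5.6052, Bank 2 lends 6.48·0.8650² ≈ 4.8485, and so on.
Summing a geometric series: total = 6.48·[0.8650·(1 − 0.8650^4) / (1 − 0.8650)] ≈ 18.2754 billion.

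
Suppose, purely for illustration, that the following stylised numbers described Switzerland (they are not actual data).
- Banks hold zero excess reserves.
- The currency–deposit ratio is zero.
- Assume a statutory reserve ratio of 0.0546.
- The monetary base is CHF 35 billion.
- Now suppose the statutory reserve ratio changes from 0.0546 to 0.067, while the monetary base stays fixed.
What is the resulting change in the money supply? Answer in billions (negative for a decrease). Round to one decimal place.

Initially m₁ = 1 / (0.0546) ≈ 18.3150, so M₁ = 18.3150 × 35 = 641.025 billion.
After the change m₂ = 1 / (0.067) ≈ 14.9254, so M₂ = 14.9254 × 35 = 522.389 billion.
ΔM = M₂ − M₁ = 522.389 − 641.025 = -118.636 billion.

-118.6 billion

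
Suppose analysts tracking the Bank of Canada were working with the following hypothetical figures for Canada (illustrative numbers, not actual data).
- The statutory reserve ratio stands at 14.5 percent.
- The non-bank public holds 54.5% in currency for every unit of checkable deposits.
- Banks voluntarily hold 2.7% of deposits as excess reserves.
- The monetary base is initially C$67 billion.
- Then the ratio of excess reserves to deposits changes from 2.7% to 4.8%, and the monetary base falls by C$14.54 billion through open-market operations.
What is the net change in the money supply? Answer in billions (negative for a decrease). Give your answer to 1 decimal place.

Before: m₁ = (1 + 0.545) / (0.145 + 0.027 + 0.545) ≈ 2.1548, MB₁ = 67, so M₁ = 2.1548 × 67 = 144.3716 billion.
After: m₂ = (1 + 0.545) / (0.145 + 0.048 + 0.545) ≈ 2.0935, MB₂ = 67 − 14.54 = 52.46, so M₂ = 2.0935 × 52.46 ≈ 109.825 billion.
ΔM = M₂ − M₁ = 109.825 − 144.3716 = -34.5466 billion.

-34.5 billion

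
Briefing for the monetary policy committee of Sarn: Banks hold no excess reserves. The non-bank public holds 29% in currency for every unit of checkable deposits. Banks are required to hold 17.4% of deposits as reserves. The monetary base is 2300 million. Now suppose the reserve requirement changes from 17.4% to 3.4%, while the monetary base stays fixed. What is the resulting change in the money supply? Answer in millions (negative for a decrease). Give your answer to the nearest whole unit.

2763 million

Initially m₁ = (1 + 0.29) / (0.174 + 0.29) ≈ 2.78017, so M₁ = 2.78017 × 2300 = 6394.391 million.
After the change m₂ = (1 + 0.29) / (0.034 + 0.29) ≈ 3.98148, so M₂ = 3.98148 × 2300 = 9157.404 million.
ΔM = M₂ − M₁ = 9157.404 − 6394.391 = 2763.013 million.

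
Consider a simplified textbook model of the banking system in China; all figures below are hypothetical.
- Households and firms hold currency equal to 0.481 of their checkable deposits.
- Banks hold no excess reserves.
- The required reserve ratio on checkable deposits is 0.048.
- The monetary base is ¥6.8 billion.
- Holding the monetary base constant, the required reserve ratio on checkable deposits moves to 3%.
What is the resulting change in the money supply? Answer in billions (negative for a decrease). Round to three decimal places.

¥0.671 billion

Initially m₁ = (1 + 0.481) / (0.048 + 0.481) ≈ 2.79962, so M₁ = 2.79962 × 6.8 ≈ 19.0374 billion.
After the change m₂ = (1 + 0.481) / (0.03 + 0.481) ≈ 2.89824, so M₂ = 2.89824 × 6.8 ≈ 19.708 billion.
ΔM = M₂ − M₁ = 19.708 − 19.0374 = 0.6706 billion.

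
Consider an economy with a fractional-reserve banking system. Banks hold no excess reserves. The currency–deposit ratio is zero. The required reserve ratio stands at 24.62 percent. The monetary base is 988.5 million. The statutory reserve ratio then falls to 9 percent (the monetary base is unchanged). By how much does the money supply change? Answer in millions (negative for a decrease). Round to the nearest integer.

Initially m₁ = 1 / (0.2462) ≈ 4.0617, so M₁ = 4.0617 × 988.5 ≈ 4014.9905 million.
After the change m₂ = 1 / (0.09) ≈ 11.1111, so M₂ = 11.1111 × 988.5 ≈ 10983.3224 million.
ΔM = M₂ − M₁ = 10983.3224 − 4014.9905 = 6968.3319 million.

6968 million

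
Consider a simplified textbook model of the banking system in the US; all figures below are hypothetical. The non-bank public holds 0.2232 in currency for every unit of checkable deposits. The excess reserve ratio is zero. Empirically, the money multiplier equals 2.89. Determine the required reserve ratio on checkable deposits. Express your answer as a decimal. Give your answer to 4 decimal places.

Using m = 2.89. Since m = (1 + c)/(c + rr + e), the denominator satisfies c + rr + e = (1 + c)/m = (1 + 0.2232) / 2.89 ≈ 0.423253.
With c = 0.2232 and e = 0, the required reserve ratio on checkable deposits is 0.423253 − 0.2232 − 0 = 0.200053.

0.2001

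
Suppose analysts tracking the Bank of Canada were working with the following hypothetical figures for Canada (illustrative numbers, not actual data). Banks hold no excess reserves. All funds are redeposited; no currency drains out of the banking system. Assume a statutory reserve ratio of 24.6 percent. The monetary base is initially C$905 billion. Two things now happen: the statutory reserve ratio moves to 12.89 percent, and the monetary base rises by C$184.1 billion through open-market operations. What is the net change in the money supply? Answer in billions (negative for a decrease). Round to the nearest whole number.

Before: m₁ = 1 / (0.246) ≈ 4.06504, MB₁ = 905, so M₁ = 4.06504 × 905 = 3678.8612 billion.
After: m₂ = 1 / (0.1289) ≈ 7.75795, MB₂ = 905 + 184.1 = 1089.1, so M₂ = 7.75795 × 1089.1 ≈ 8449.1833 billion.
ΔM = M₂ − M₁ = 8449.1833 − 3678.8612 = 4770.3221 billion.

C$4770 billion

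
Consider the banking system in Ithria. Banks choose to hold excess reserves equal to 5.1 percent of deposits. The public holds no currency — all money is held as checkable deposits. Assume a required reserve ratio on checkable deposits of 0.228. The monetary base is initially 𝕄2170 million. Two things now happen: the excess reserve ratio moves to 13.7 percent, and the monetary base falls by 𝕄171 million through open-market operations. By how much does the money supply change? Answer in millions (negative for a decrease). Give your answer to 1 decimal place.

-2301.1 million

Before: m₁ = 1 / (0.228 + 0.051) ≈ 3.584229, MB₁ = 2170, so M₁ = 3.584229 × 2170 ≈ 7777.7769 million.
After: m₂ = 1 / (0.228 + 0.137) ≈ 2.739726, MB₂ = 2170 − 171 = 1999, so M₂ = 2.739726 × 1999 ≈ 5476.7123 million.
ΔM = M₂ − M₁ = 5476.7123 − 7777.7769 = -2301.0646 million.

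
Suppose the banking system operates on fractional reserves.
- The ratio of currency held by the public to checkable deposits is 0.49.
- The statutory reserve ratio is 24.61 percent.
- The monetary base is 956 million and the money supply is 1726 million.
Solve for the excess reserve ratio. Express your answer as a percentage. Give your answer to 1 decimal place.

8.9%

Using m = M/MB = 1726/956 ≈ 1.805439. Since m = (1 + c)/(c + rr + e), the denominator satisfies c + rr + e = (1 + c)/m = (1 + 0.49) / 1.805439 ≈ 0.825284.
With c = 0.49 and rr = 0.2461, the excess reserve ratio is 0.825284 − 0.49 − 0.2461 = 0.089184.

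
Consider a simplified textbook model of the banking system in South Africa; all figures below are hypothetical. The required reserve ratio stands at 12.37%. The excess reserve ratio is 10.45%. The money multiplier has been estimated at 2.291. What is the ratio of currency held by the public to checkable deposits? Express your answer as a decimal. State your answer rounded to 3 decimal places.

Using m = 2.291. From m = (1 + c)/(c + rr + e), rearranging gives 1 + c = m·(c + rr + e), so c·(1 − m) = m·(rr + e) − 1.
Hence c = [m·(rr + e) − 1]/(1 − m) = [2.291 × (0.1237 + 0.1045) − 1] / (1 − 2.291) ≈ 0.369631.

0.370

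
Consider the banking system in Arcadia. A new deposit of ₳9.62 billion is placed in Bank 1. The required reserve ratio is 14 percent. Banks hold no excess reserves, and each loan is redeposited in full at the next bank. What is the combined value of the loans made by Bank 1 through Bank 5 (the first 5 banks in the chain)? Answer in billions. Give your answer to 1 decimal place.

Bank i lends (1 − rr)^i of the original deposit: Bank 1 lends 9.62·0.8600 = 8.2732, Bank 2 lends 9.62·0.8600² ≈ 7.1150, and so on.
Summing a geometric series: total = 9.62·[0.8600·(1 − 0.8600^5) / (1 − 0.8600)] ≈ 31.2947 billion.

₳31.3 billion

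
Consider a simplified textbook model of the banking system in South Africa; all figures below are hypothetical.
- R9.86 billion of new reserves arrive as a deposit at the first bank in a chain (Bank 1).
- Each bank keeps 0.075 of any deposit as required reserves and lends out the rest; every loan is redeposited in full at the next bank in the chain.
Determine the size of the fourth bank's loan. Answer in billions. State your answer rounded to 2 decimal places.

R7.22 billion

Each bank lends a fraction (1 − rr) = 0.9250 of the deposit it receives, so Bank 4 receives 9.86·0.9250^3 and lends 9.86·0.9250^4 ≈ 7.2184 billion.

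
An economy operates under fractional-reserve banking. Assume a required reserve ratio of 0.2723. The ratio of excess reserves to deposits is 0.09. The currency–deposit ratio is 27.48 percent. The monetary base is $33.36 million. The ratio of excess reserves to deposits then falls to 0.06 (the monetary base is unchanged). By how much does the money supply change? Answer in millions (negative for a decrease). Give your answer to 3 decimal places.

Initially m₁ = (1 + 0.2748) / (0.2723 + 0.09 + 0.2748) ≈ 2.000942, so M₁ = 2.000942 × 33.36 ≈ 66.7514 million.
After the change m₂ = (1 + 0.2748) / (0.2723 + 0.06 + 0.2748) ≈ 2.099819, so M₂ = 2.099819 × 33.36 ≈ 70.05 million.
ΔM = M₂ − M₁ = 70.05 − 66.7514 = 3.2986 million.

$3.299 million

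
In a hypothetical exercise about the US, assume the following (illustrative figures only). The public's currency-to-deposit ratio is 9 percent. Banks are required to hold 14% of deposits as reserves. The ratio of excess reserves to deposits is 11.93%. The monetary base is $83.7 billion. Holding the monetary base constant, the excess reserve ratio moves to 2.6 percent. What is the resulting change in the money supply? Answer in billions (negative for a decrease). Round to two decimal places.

$95.19 billion

Initially m₁ = (1 + 0.09) / (0.14 + 0.1193 + 0.09) ≈ 3.12053, so M₁ = 3.12053 × 83.7 ≈ 261.1884 billion.
After the change m₂ = (1 + 0.09) / (0.14 + 0.026 + 0.09) ≈ 4.25781, so M₂ = 4.25781 × 83.7 ≈ 356.3787 billion.
ΔM = M₂ − M₁ = 356.3787 − 261.1884 = 95.1903 billion.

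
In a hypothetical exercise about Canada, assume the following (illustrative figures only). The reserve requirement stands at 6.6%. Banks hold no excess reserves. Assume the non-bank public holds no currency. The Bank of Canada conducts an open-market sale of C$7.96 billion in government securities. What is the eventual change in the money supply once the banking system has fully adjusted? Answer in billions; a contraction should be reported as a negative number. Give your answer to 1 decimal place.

The simple money multiplier is m = 1/rr = 1/0.066 ≈ 15.1515.
An open-market sale reduces the monetary base by 7.96 billion, so ΔM = m × ΔMB = 15.1515 × (−7.96) ≈ -120.6059 billion.

-120.6 billion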